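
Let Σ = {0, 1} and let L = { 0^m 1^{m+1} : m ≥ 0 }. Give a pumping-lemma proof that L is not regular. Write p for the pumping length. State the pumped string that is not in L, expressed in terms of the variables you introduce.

Toward a contradiction, assume L is regular with pumping length p.
Take w = 0^p 1^{p+1}. Then w ∈ L and |w| = 2p+1 ≥ p.
By the pumping lemma, w = xyz with |xy| ≤ p and |y| ≥ 1.
Since the first p symbols of w are all 0's and |xy| ≤ p, y lies entirely in the leading 0-block: y = 0^k for some k with 1 ≤ k ≤ p.
Pump with i = 2: xy^2z = 0^{p+k} 1^{p+1}. For this to lie in L we would need p+1 = (p+k)+1, which forces k = 0. But k ≥ 1, so xy^2z ∉ L.
This contradicts the pumping lemma, so L is not regular.

0^{p+k} 1^{p+1}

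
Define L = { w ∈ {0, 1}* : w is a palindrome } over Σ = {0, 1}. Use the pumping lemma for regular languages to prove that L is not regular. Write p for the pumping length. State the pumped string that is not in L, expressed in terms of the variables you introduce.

0^{p+k} 1 0^p

Assume L is regular; let p be its pumping constant.
Take w = 0^p 1 0^p, a palindrome of length 2p+1 ≥ p.
Write w = xyz as guaranteed by the lemma, with |xy| ≤ p and |y| ≥ 1.
The first p characters of w are 0's, so xy (and hence y) consists only of 0's. Write y = 0^k, 1 ≤ k ≤ p.
Pump with i = 2: xy^2z = 0^{p+k} 1 0^p. Its reverse is 0^p 1 0^{p+k}, which differs from xy^2z since k ≥ 1. So xy^2z is not a palindrome and xy^2z ∉ L.
This contradicts the pumping lemma, so L is not regular.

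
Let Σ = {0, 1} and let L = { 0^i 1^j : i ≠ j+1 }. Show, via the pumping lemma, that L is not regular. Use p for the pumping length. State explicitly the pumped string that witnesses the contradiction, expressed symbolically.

0^{p+p!} 1^{p+p!-1}

Assume L is regular. Let p be the pumping length given by the pumping lemma.
Choose w = 0^p 1^{p+p!-1}. Since p ≠ (p+p!-1)+1 = p+p!, w ∈ L; and |w| ≥ p.
Write w = xyz as guaranteed by the lemma, with |xy| ≤ p and y is nonempty.
Since the first p symbols of w are all 0's and |xy| ≤ p, y lies entirely in the leading 0-block: y = 0^k for some k with 1 ≤ k ≤ p.
Since 1 ≤ k ≤ p, k divides p!; set t = 1 + p!/k. Then xy^t z has p + (p!/k)·k = p + p! copies of 0. Now the 0-count is p+p! and (1-count)+1 = (p+p!-1)+1 = p+p!, so i ≠ j+1 fails. So xy^t z = 0^{p+p!} 1^{p+p!-1} ∉ L.
This contradicts the pumping lemma, so L is not regular.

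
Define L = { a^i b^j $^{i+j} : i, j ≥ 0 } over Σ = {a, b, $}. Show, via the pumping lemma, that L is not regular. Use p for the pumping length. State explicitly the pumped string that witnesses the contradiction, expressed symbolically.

Assume L is regular; let p be its pumping constant.
Take w = a^p b^p $^{2p} ∈ L (with i=j=p, i+j=2p), |w| = 4p ≥ p.
The pumping lemma gives a decomposition w = xyz where |xy| ≤ p and |y| ≥ 1.
Since the first p symbols of w are all a's and |xy| ≤ p, y lies entirely in the leading a-block: y = a^k for some k with 1 ≤ k ≤ p.
Consider xy^2z = a^{p+k} b^p $^{2p}. Now the a- and b-counts sum to 2p+k, but the $-count is 2p ≠ 2p+k. So xy^2z ∉ L.
This contradicts the pumping lemma, so L is not regular.

a^{p+k} b^p $^{2p}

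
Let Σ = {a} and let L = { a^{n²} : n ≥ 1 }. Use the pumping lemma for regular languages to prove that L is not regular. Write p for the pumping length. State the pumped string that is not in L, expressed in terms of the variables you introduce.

Assume L is regular. Let p be the pumping length given by the pumping lemma.
Take w = a^{p²} ∈ L with |w| = p² ≥ p.
Write w = xyz as guaranteed by the lemma, with |xy| ≤ p and y is nonempty.
Then y = a^k for some k with 1 ≤ k ≤ p.
Pump with i = 2: xy^2z = a^{p²+k}. Since 1 ≤ k ≤ p, p² < p²+k ≤ p²+p < (p+1)², so p²+k lies strictly between consecutive squares and is not a perfect square. So xy^2z ∉ L.
This is a contradiction; hence L is not regular.

a^{p²+k}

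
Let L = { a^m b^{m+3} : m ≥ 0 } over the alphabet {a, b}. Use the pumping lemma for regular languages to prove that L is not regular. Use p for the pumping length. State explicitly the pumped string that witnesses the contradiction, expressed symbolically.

Assume L is regular. Let p be the pumping length given by the pumping lemma.
Choose w = a^p b^{p+3}, which is in L with |w| = 2p+3 ≥ p.
Write w = xyz as guaranteed by the lemma, with |xy| ≤ p and |y| ≥ 1.
Since the first p symbols of w are all a's and |xy| ≤ p, y lies entirely in the leading a-block: y = a^k for some k with 1 ≤ k ≤ p.
Pump with i = 2: xy^2z = a^{p+k} b^{p+3}. For this to lie in L we would need p+3 = (p+k)+3, which forces k = 0. But k ≥ 1, so xy^2z ∉ L.
Contradiction. Therefore L is not regular.

a^{p+k} b^{p+3}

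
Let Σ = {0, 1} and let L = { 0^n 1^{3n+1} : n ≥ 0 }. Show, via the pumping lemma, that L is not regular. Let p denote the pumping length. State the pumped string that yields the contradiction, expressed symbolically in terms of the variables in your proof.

Assume L is regular. Let p be the pumping length given by the pumping lemma.
Choose w = 0^p 1^{3p+1}, which is in L with |w| = 4p+1 ≥ p.
By the pumping lemma, w = xyz with |xy| ≤ p and |y| > 0.
Because |xy| ≤ p and w begins with p copies of 0, we have y = 0^k with 1 ≤ k ≤ p.
Pump with i = 2: xy^2z = 0^{p+k} 1^{3p+1}. For this to lie in L we would need 3p+1 = 3(p+k)+1, which forces k = 0. But k ≥ 1, so xy^2z ∉ L.
This contradicts the pumping lemma, so L is not regular.

0^{p+k} 1^{3p+1}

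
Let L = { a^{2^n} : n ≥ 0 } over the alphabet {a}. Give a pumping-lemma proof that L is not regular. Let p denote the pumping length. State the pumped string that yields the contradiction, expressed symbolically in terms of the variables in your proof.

a^{2^p+k}

Assume L is regular; let p be its pumping constant.
Take w = a^{2^p} ∈ L with |w| = 2^p ≥ p.
The pumping lemma gives a decomposition w = xyz where |xy| ≤ p and |y| > 0.
Then y = a^k for some k with 1 ≤ k ≤ p.
Pump with i = 2: xy^2z = a^{2^p+k}. Since 1 ≤ k ≤ p < 2^p, we have 2^p < 2^p+k < 2^{p+1}, so 2^p+k is not a power of 2. So xy^2z ∉ L.
This contradicts the pumping lemma, so L is not regular.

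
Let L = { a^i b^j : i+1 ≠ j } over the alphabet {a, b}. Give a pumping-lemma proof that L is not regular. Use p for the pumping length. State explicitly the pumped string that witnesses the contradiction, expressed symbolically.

Assume L is regular; let p be its pumping constant.
Choose w = a^p b^{p+p!+1}. Since p ≠ (p+p!+1)-1 = p+p!, w ∈ L; and |w| ≥ p.
The pumping lemma gives a decomposition w = xyz where |xy| ≤ p and |y| ≥ 1.
Because |xy| ≤ p and w begins with p copies of a, we have y = a^k with 1 ≤ k ≤ p.
Since 1 ≤ k ≤ p, k divides p!; set t = 1 + p!/k. Then xy^t z has p + (p!/k)·k = p + p! copies of a. Now the a-count is p+p! and (b-count)-1 = (p+p!+1)-1 = p+p!, so i+1 ≠ j fails. So xy^t z = a^{p+p!} b^{p+p!+1} ∉ L.
This contradicts the pumping lemma, so L is not regular.

a^{p+p!} b^{p+p!+1}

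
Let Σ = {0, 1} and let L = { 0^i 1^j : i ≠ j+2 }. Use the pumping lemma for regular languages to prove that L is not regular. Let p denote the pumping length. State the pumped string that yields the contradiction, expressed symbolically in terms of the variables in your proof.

Assume L is regular. Let p be the pumping length given by the pumping lemma.
Choose w = 0^p 1^{p+p!-2}. Since p ≠ (p+p!-2)+2 = p+p!, w ∈ L; and |w| ≥ p.
By the pumping lemma, w = xyz with |xy| ≤ p and |y| > 0.
Since the first p symbols of w are all 0's and |xy| ≤ p, y lies entirely in the leading 0-block: y = 0^k for some k with 1 ≤ k ≤ p.
Since 1 ≤ k ≤ p, k divides p!; set t = 1 + p!/k. Then xy^t z has p + (p!/k)·k = p + p! copies of 0. Now the 0-count is p+p! and (1-count)+2 = (p+p!-2)+2 = p+p!, so i ≠ j+2 fails. So xy^t z = 0^{p+p!} 1^{p+p!-2} ∉ L.
This contradicts the pumping lemma, so L is not regular.

0^{p+p!} 1^{p+p!-2}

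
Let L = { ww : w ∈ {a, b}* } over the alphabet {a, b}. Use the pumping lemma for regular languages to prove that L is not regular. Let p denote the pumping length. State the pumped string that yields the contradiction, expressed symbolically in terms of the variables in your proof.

Assume L is regular. Let p be the pumping length given by the pumping lemma.
Take w = a^p b^p a^p b^p = uu where u = a^pb^p; then w ∈ L and |w| = 4p ≥ p.
Write w = xyz as guaranteed by the lemma, with |xy| ≤ p and |y| ≥ 1.
The first p characters of w are a's, so xy (and hence y) consists only of a's. Write y = a^k, 1 ≤ k ≤ p.
Pump with i = 2: xy^2z = a^{p+k} b^p a^p b^p, of length 4p+k. Suppose this equals vv. The string starts with a and ends with b, so v does too; thus the boundary between the two copies of v is a b→a transition. There is exactly one such transition, at position 2p+k, so |v| = 2p+k and |vv| = 4p+2k ≠ 4p+k since k ≥ 1. So xy^2z ∉ L.
This contradicts the pumping lemma, so L is not regular.

a^{p+k} b^p a^p b^p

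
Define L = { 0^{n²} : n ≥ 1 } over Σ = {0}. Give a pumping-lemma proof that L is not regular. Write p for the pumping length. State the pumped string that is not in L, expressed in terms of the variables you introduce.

0^{p²+k}

Suppose for contradiction that L is regular, and let p be the pumping length.
Take w = 0^{p²} ∈ L with |w| = p² ≥ p.
By the pumping lemma, w = xyz with |xy| ≤ p and |y| > 0.
Then y = 0^k for some k with 1 ≤ k ≤ p.
Pump with i = 2: xy^2z = 0^{p²+k}. Since 1 ≤ k ≤ p, p² < p²+k ≤ p²+p < (p+1)², so p²+k lies strictly between consecutive squares and is not a perfect square. So xy^2z ∉ L.
Contradiction. Therefore L is not regular.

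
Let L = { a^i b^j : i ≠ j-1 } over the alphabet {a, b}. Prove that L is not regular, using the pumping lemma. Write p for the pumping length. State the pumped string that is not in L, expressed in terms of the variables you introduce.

Suppose for contradiction that L is regular, and let p be the pumping length.
Choose w = a^p b^{p+p!+1}. Since p ≠ (p+p!+1)-1 = p+p!, w ∈ L; and |w| ≥ p.
By the pumping lemma, w = xyz with |xy| ≤ p and y is nonempty.
Because |xy| ≤ p and w begins with p copies of a, we have y = a^k with 1 ≤ k ≤ p.
Since 1 ≤ k ≤ p, k divides p!; set t = 1 + p!/k. Then xy^t z has p + (p!/k)·k = p + p! copies of a. Now the a-count is p+p! and (b-count)-1 = (p+p!+1)-1 = p+p!, so i ≠ j-1 fails. So xy^t z = a^{p+p!} b^{p+p!+1} ∉ L.
This is a contradiction; hence L is not regular.

a^{p+p!} b^{p+p!+1}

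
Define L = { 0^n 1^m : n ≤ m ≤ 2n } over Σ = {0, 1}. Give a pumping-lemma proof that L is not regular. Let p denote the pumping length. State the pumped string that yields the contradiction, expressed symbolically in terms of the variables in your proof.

Suppose for contradiction that L is regular, and let p be the pumping length.
Take w = 0^p 1^p ∈ L (since p ≤ p ≤ 2p), with |w| = 2p ≥ p.
Write w = xyz as guaranteed by the lemma, with |xy| ≤ p and |y| ≥ 1.
Since the first p symbols of w are all 0's and |xy| ≤ p, y lies entirely in the leading 0-block: y = 0^k for some k with 1 ≤ k ≤ p.
Pump with i = 2: xy^2z = 0^{p+k} 1^p. Now n = p+k > p = m, so the condition n ≤ m fails. Thus xy^2z ∉ L.
This contradicts the pumping lemma, so L is not regular.

0^{p+k} 1^p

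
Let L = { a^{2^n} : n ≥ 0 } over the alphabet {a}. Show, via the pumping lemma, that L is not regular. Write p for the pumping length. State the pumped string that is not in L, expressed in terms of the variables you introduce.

Suppose for contradiction that L is regular, and let p be the pumping length.
Take w = a^{2^p} ∈ L with |w| = 2^p ≥ p.
By the pumping lemma, w = xyz with |xy| ≤ p and |y| ≥ 1.
Then y = a^k for some k with 1 ≤ k ≤ p.
Pump with i = 2: xy^2z = a^{2^p+k}. Since 1 ≤ k ≤ p < 2^p, we have 2^p < 2^p+k < 2^{p+1}, so 2^p+k is not a power of 2. So xy^2z ∉ L.
This contradicts the pumping lemma, so L is not regular.

a^{2^p+k}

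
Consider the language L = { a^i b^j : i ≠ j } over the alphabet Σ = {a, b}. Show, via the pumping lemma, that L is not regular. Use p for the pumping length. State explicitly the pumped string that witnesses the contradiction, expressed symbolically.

a^{p+p!} b^{p+p!}

Toward a contradiction, assume L is regular with pumping length p.
Choose w = a^p b^{p+p!}. Since p ≠ p+p!, w ∈ L; and |w| ≥ p.
By the pumping lemma, w = xyz with |xy| ≤ p and y is nonempty.
The first p characters of w are a's, so xy (and hence y) consists only of a's. Write y = a^k, 1 ≤ k ≤ p.
Since 1 ≤ k ≤ p, k divides p!; set t = 1 + p!/k. Then xy^t z has p + (p!/k)·k = p + p! copies of a. Now the a-count equals the b-count, so i ≠ j fails. So xy^t z = a^{p+p!} b^{p+p!} ∉ L.
This is a contradiction; hence L is not regular.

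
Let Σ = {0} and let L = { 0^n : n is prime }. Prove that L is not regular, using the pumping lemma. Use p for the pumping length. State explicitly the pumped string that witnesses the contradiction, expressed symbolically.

Assume L is regular; let p be its pumping constant.
Let q be a prime with q ≥ p+2 (infinitely many primes exist), and take w = 0^q ∈ L with |w| = q ≥ p.
By the pumping lemma, w = xyz with |xy| ≤ p and |y| ≥ 1.
Then y = 0^k for some k with 1 ≤ k ≤ p.
Since 1 ≤ k ≤ p, |xz| = q-k. Pump with i = q+1: |xy^{q+1}z| = (q-k)+(q+1)k = q+qk = q(1+k), which is composite (both factors ≥ 2). So xy^{q+1}z = 0^{q(1+k)} ∉ L.
This contradicts the pumping lemma, so L is not regular.

0^{q(1+k)}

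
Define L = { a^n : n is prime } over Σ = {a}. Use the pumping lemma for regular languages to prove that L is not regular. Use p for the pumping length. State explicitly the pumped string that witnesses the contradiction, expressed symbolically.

a^{q(1+k)}

Suppose for contradiction that L is regular, and let p be the pumping length.
Let q be a prime with q ≥ p+2 (infinitely many primes exist), and take w = a^q ∈ L with |w| = q ≥ p.
By the pumping lemma, w = xyz with |xy| ≤ p and |y| ≥ 1.
Then y = a^k for some k with 1 ≤ k ≤ p.
Since 1 ≤ k ≤ p, |xz| = q-k. Pump with i = q+1: |xy^{q+1}z| = (q-k)+(q+1)k = q+qk = q(1+k), which is composite (both factors ≥ 2). So xy^{q+1}z = a^{q(1+k)} ∉ L.
This contradicts the pumping lemma, so L is not regular.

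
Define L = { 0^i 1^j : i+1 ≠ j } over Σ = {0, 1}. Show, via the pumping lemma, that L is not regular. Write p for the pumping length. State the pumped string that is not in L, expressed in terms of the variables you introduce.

Suppose for contradiction that L is regular, and let p be the pumping length.
Choose w = 0^p 1^{p+p!+1}. Since p ≠ (p+p!+1)-1 = p+p!, w ∈ L; and |w| ≥ p.
Write w = xyz as guaranteed by the lemma, with |xy| ≤ p and |y| ≥ 1.
Because |xy| ≤ p and w begins with p copies of 0, we have y = 0^k with 1 ≤ k ≤ p.
Since 1 ≤ k ≤ p, k divides p!; set t = 1 + p!/k. Then xy^t z has p + (p!/k)·k = p + p! copies of 0. Now the 0-count is p+p! and (1-count)-1 = (p+p!+1)-1 = p+p!, so i+1 ≠ j fails. So xy^t z = 0^{p+p!} 1^{p+p!+1} ∉ L.
Contradiction. Therefore L is not regular.

0^{p+p!} 1^{p+p!+1}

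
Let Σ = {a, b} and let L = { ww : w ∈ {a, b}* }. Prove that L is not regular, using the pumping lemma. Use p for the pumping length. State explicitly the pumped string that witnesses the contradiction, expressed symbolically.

Toward a contradiction, assume L is regular with pumping length p.
Take w = a^p b^p a^p b^p = uu where u = a^pb^p; then w ∈ L and |w| = 4p ≥ p.
By the pumping lemma, w = xyz with |xy| ≤ p and y is nonempty.
The first p characters of w are a's, so xy (and hence y) consists only of a's. Write y = a^k, 1 ≤ k ≤ p.
Pump with i = 2: xy^2z = a^{p+k} b^p a^p b^p, of length 4p+k. Suppose this equals vv. The string starts with a and ends with b, so v does too; thus the boundary between the two copies of v is a b→a transition. There is exactly one such transition, at position 2p+k, so |v| = 2p+k and |vv| = 4p+2k ≠ 4p+k since k ≥ 1. So xy^2z ∉ L.
Contradiction. Therefore L is not regular.

a^{p+k} b^p a^p b^p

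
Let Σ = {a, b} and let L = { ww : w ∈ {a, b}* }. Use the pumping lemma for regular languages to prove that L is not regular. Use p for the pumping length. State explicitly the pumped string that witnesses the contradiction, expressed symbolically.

a^{p+k} b^p a^p b^p

Assume L is regular; let p be its pumping constant.
Take w = a^p b^p a^p b^p = uu where u = a^pb^p; then w ∈ L and |w| = 4p ≥ p.
Write w = xyz as guaranteed by the lemma, with |xy| ≤ p and |y| ≥ 1.
The first p characters of w are a's, so xy (and hence y) consists only of a's. Write y = a^k, 1 ≤ k ≤ p.
Pump with i = 2: xy^2z = a^{p+k} b^p a^p b^p, of length 4p+k. Suppose this equals vv. The string starts with a and ends with b, so v does too; thus the boundary between the two copies of v is a b→a transition. There is exactly one such transition, at position 2p+k, so |v| = 2p+k and |vv| = 4p+2k ≠ 4p+k since k ≥ 1. So xy^2z ∉ L.
Contradiction. Therefore L is not regular.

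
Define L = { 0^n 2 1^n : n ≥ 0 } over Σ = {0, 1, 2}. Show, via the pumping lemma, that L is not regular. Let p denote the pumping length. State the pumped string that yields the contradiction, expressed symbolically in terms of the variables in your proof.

0^{p+k} 2 1^p

Assume L is regular. Let p be the pumping length given by the pumping lemma.
Take w = 0^p 2 1^p ∈ L with |w| = 2p+1 ≥ p.
The pumping lemma gives a decomposition w = xyz where |xy| ≤ p and |y| ≥ 1.
Because |xy| ≤ p and w begins with p copies of 0, we have y = 0^k with 1 ≤ k ≤ p.
Pump with i = 2: xy^2z = 0^{p+k} 2 1^p, which would require p+k = p. But k ≥ 1, so xy^2z ∉ L.
This is a contradiction; hence L is not regular.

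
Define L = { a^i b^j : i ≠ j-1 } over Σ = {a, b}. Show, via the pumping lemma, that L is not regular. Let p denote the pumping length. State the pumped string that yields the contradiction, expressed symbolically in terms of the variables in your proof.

a^{p+p!} b^{p+p!+1}

Suppose for contradiction that L is regular, and let p be the pumping length.
Choose w = a^p b^{p+p!+1}. Since p ≠ (p+p!+1)-1 = p+p!, w ∈ L; and |w| ≥ p.
The pumping lemma gives a decomposition w = xyz where |xy| ≤ p and y is nonempty.
The first p characters of w are a's, so xy (and hence y) consists only of a's. Write y = a^k, 1 ≤ k ≤ p.
Since 1 ≤ k ≤ p, k divides p!; set t = 1 + p!/k. Then xy^t z has p + (p!/k)·k = p + p! copies of a. Now the a-count is p+p! and (b-count)-1 = (p+p!+1)-1 = p+p!, so i ≠ j-1 fails. So xy^t z = a^{p+p!} b^{p+p!+1} ∉ L.
This contradicts the pumping lemma, so L is not regular.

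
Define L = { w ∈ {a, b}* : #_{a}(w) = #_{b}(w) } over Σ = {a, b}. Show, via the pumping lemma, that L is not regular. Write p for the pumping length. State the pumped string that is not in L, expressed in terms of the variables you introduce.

Toward a contradiction, assume L is regular with pumping length p.
Choose w = a^p b^p ∈ L with |w| = 2p ≥ p.
By the pumping lemma, w = xyz with |xy| ≤ p and y is nonempty.
Because |xy| ≤ p and w begins with p copies of a, we have y = a^k with 1 ≤ k ≤ p.
Pump with i = 2: xy^2z = a^{p+k} b^p has p+k occurrences of a but only p of b. Since k ≥ 1 the counts differ, so xy^2z ∉ L.
This contradicts the pumping lemma, so L is not regular.

a^{p+k} b^p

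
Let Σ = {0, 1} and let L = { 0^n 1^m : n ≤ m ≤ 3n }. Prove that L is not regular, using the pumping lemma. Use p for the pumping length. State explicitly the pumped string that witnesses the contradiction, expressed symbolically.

Toward a contradiction, assume L is regular with pumping length p.
Take w = 0^p 1^p ∈ L (since p ≤ p ≤ 3p), with |w| = 2p ≥ p.
The pumping lemma gives a decomposition w = xyz where |xy| ≤ p and y is nonempty.
Because |xy| ≤ p and w begins with p copies of 0, we have y = 0^k with 1 ≤ k ≤ p.
Pump with i = 2: xy^2z = 0^{p+k} 1^p. Now n = p+k > p = m, so the condition n ≤ m fails. Thus xy^2z ∉ L.
This contradicts the pumping lemma, so L is not regular.

0^{p+k} 1^p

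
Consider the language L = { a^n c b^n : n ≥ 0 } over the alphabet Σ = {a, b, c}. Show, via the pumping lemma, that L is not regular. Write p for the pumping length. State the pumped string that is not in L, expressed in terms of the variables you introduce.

a^{p+k} c b^p

Assume L is regular. Let p be the pumping length given by the pumping lemma.
Take w = a^p c b^p ∈ L with |w| = 2p+1 ≥ p.
Write w = xyz as guaranteed by the lemma, with |xy| ≤ p and |y| ≥ 1.
Since the first p symbols of w are all a's and |xy| ≤ p, y lies entirely in the leading a-block: y = a^k for some k with 1 ≤ k ≤ p.
Pump with i = 2: xy^2z = a^{p+k} c b^p, which would require p+k = p. But k ≥ 1, so xy^2z ∉ L.
Contradiction. Therefore L is not regular.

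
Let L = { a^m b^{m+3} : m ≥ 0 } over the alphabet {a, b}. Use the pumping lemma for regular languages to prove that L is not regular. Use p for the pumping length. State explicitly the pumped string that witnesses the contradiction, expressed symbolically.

a^{p+k} b^{p+3}

Suppose for contradiction that L is regular, and let p be the pumping length.
Let w = a^p b^{p+3} ∈ L; note |w| = 2p+3 ≥ p.
Write w = xyz as guaranteed by the lemma, with |xy| ≤ p and |y| > 0.
Since the first p symbols of w are all a's and |xy| ≤ p, y lies entirely in the leading a-block: y = a^k for some k with 1 ≤ k ≤ p.
Pump with i = 2: xy^2z = a^{p+k} b^{p+3}. For this to lie in L we would need p+3 = (p+k)+3, which forces k = 0. But k ≥ 1, so xy^2z ∉ L.
This is a contradiction; hence L is not regular.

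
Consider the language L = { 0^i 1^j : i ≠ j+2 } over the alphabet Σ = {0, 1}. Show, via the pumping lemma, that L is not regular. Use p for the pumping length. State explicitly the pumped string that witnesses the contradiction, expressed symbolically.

Suppose for contradiction that L is regular, and let p be the pumping length.
Choose w = 0^p 1^{p+p!-2}. Since p ≠ (p+p!-2)+2 = p+p!, w ∈ L; and |w| ≥ p.
The pumping lemma gives a decomposition w = xyz where |xy| ≤ p and |y| ≥ 1.
Since the first p symbols of w are all 0's and |xy| ≤ p, y lies entirely in the leading 0-block: y = 0^k for some k with 1 ≤ k ≤ p.
Since 1 ≤ k ≤ p, k divides p!; set t = 1 + p!/k. Then xy^t z has p + (p!/k)·k = p + p! copies of 0. Now the 0-count is p+p! and (1-count)+2 = (p+p!-2)+2 = p+p!, so i ≠ j+2 fails. So xy^t z = 0^{p+p!} 1^{p+p!-2} ∉ L.
Contradiction. Therefore L is not regular.

0^{p+p!} 1^{p+p!-2}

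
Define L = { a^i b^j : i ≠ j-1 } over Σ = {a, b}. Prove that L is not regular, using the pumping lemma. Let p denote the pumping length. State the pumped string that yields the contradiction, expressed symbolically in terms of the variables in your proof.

a^{p+p!} b^{p+p!+1}

Suppose for contradiction that L is regular, and let p be the pumping length.
Choose w = a^p b^{p+p!+1}. Since p ≠ (p+p!+1)-1 = p+p!, w ∈ L; and |w| ≥ p.
By the pumping lemma, w = xyz with |xy| ≤ p and |y| > 0.
The first p characters of w are a's, so xy (and hence y) consists only of a's. Write y = a^k, 1 ≤ k ≤ p.
Since 1 ≤ k ≤ p, k divides p!; set t = 1 + p!/k. Then xy^t z has p + (p!/k)·k = p + p! copies of a. Now the a-count is p+p! and (b-count)-1 = (p+p!+1)-1 = p+p!, so i ≠ j-1 fails. So xy^t z = a^{p+p!} b^{p+p!+1} ∉ L.
Contradiction. Therefore L is not regular.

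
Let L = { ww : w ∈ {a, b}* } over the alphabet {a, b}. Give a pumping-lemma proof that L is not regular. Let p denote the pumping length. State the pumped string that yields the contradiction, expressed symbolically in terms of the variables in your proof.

Suppose for contradiction that L is regular, and let p be the pumping length.
Take w = a^p b^p a^p b^p = uu where u = a^pb^p; then w ∈ L and |w| = 4p ≥ p.
By the pumping lemma, w = xyz with |xy| ≤ p and |y| ≥ 1.
The first p characters of w are a's, so xy (and hence y) consists only of a's. Write y = a^k, 1 ≤ k ≤ p.
Pump with i = 2: xy^2z = a^{p+k} b^p a^p b^p, of length 4p+k. Suppose this equals vv. The string starts with a and ends with b, so v does too; thus the boundary between the two copies of v is a b→a transition. There is exactly one such transition, at position 2p+k, so |v| = 2p+k and |vv| = 4p+2k ≠ 4p+k since k ≥ 1. So xy^2z ∉ L.
This contradicts the pumping lemma, so L is not regular.

a^{p+k} b^p a^p b^p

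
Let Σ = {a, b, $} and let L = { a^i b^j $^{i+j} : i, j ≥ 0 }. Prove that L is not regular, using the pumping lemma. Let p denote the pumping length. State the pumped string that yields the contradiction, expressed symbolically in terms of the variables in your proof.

a^{p+k} b^p $^{2p}

Toward a contradiction, assume L is regular with pumping length p.
Take w = a^p b^p $^{2p} ∈ L (with i=j=p, i+j=2p), |w| = 4p ≥ p.
Write w = xyz as guaranteed by the lemma, with |xy| ≤ p and |y| > 0.
The first p characters of w are a's, so xy (and hence y) consists only of a's. Write y = a^k, 1 ≤ k ≤ p.
Consider xy^2z = a^{p+k} b^p $^{2p}. Now the a- and b-counts sum to 2p+k, but the $-count is 2p ≠ 2p+k. So xy^2z ∉ L.
This contradicts the pumping lemma, so L is not regular.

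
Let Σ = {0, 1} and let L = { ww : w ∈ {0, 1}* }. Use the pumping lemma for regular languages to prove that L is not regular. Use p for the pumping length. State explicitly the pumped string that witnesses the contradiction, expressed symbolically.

Toward a contradiction, assume L is regular with pumping length p.
Take w = 0^p 1^p 0^p 1^p = uu where u = 0^p1^p; then w ∈ L and |w| = 4p ≥ p.
The pumping lemma gives a decomposition w = xyz where |xy| ≤ p and |y| ≥ 1.
Because |xy| ≤ p and w begins with p copies of 0, we have y = 0^k with 1 ≤ k ≤ p.
Pump with i = 2: xy^2z = 0^{p+k} 1^p 0^p 1^p, of length 4p+k. Suppose this equals vv. The string starts with 0 and ends with 1, so v does too; thus the boundary between the two copies of v is a 1→0 transition. There is exactly one such transition, at position 2p+k, so |v| = 2p+k and |vv| = 4p+2k ≠ 4p+k since k ≥ 1. So xy^2z ∉ L.
This contradicts the pumping lemma, so L is not regular.

0^{p+k} 1^p 0^p 1^p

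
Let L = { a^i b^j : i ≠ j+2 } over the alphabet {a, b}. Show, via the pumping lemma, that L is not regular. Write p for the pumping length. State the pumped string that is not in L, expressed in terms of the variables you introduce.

a^{p+p!} b^{p+p!-2}

Suppose for contradiction that L is regular, and let p be the pumping length.
Choose w = a^p b^{p+p!-2}. Since p ≠ (p+p!-2)+2 = p+p!, w ∈ L; and |w| ≥ p.
By the pumping lemma, w = xyz with |xy| ≤ p and |y| > 0.
The first p characters of w are a's, so xy (and hence y) consists only of a's. Write y = a^k, 1 ≤ k ≤ p.
Since 1 ≤ k ≤ p, k divides p!; set t = 1 + p!/k. Then xy^t z has p + (p!/k)·k = p + p! copies of a. Now the a-count is p+p! and (b-count)+2 = (p+p!-2)+2 = p+p!, so i ≠ j+2 fails. So xy^t z = a^{p+p!} b^{p+p!-2} ∉ L.
This contradicts the pumping lemma, so L is not regular.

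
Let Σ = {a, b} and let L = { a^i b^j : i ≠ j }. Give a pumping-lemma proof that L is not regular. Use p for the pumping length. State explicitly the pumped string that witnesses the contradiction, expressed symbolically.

Assume L is regular. Let p be the pumping length given by the pumping lemma.
Choose w = a^p b^{p+p!}. Since p ≠ p+p!, w ∈ L; and |w| ≥ p.
The pumping lemma gives a decomposition w = xyz where |xy| ≤ p and |y| > 0.
Because |xy| ≤ p and w begins with p copies of a, we have y = a^k with 1 ≤ k ≤ p.
Since 1 ≤ k ≤ p, k divides p!; set t = 1 + p!/k. Then xy^t z has p + (p!/k)·k = p + p! copies of a. Now the a-count equals the b-count, so i ≠ j fails. So xy^t z = a^{p+p!} b^{p+p!} ∉ L.
This contradicts the pumping lemma, so L is not regular.

a^{p+p!} b^{p+p!}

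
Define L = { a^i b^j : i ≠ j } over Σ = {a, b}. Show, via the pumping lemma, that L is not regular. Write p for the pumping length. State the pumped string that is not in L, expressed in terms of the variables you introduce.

a^{p+p!} b^{p+p!}

Toward a contradiction, assume L is regular with pumping length p.
Choose w = a^p b^{p+p!}. Since p ≠ p+p!, w ∈ L; and |w| ≥ p.
The pumping lemma gives a decomposition w = xyz where |xy| ≤ p and y is nonempty.
Because |xy| ≤ p and w begins with p copies of a, we have y = a^k with 1 ≤ k ≤ p.
Since 1 ≤ k ≤ p, k divides p!; set t = 1 + p!/k. Then xy^t z has p + (p!/k)·k = p + p! copies of a. Now the a-count equals the b-count, so i ≠ j fails. So xy^t z = a^{p+p!} b^{p+p!} ∉ L.
This contradicts the pumping lemma, so L is not regular.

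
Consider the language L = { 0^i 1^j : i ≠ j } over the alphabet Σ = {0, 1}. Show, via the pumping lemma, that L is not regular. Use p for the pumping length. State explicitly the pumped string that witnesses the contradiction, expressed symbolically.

0^{p+p!} 1^{p+p!}

Assume L is regular. Let p be the pumping length given by the pumping lemma.
Choose w = 0^p 1^{p+p!}. Since p ≠ p+p!, w ∈ L; and |w| ≥ p.
Write w = xyz as guaranteed by the lemma, with |xy| ≤ p and y is nonempty.
Since the first p symbols of w are all 0's and |xy| ≤ p, y lies entirely in the leading 0-block: y = 0^k for some k with 1 ≤ k ≤ p.
Since 1 ≤ k ≤ p, k divides p!; set t = 1 + p!/k. Then xy^t z has p + (p!/k)·k = p + p! copies of 0. Now the 0-count equals the 1-count, so i ≠ j fails. So xy^t z = 0^{p+p!} 1^{p+p!} ∉ L.
This is a contradiction; hence L is not regular.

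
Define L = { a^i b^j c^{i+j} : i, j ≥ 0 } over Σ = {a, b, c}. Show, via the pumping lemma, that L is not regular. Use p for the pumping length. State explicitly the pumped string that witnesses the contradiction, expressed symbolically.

a^{p+k} b^p c^{2p}

Assume L is regular; let p be its pumping constant.
Take w = a^p b^p c^{2p} ∈ L (with i=j=p, i+j=2p), |w| = 4p ≥ p.
The pumping lemma gives a decomposition w = xyz where |xy| ≤ p and y is nonempty.
Since the first p symbols of w are all a's and |xy| ≤ p, y lies entirely in the leading a-block: y = a^k for some k with 1 ≤ k ≤ p.
Consider xy^2z = a^{p+k} b^p c^{2p}. Now the a- and b-counts sum to 2p+k, but the c-count is 2p ≠ 2p+k. So xy^2z ∉ L.
This is a contradiction; hence L is not regular.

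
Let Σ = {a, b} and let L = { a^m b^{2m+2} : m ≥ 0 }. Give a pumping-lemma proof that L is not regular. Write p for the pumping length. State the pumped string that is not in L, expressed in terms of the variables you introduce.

a^{p+k} b^{2p+2}

Assume L is regular. Let p be the pumping length given by the pumping lemma.
Let w = a^p b^{2p+2} ∈ L; note |w| = 3p+2 ≥ p.
The pumping lemma gives a decomposition w = xyz where |xy| ≤ p and |y| ≥ 1.
Because |xy| ≤ p and w begins with p copies of a, we have y = a^k with 1 ≤ k ≤ p.
Pump with i = 2: xy^2z = a^{p+k} b^{2p+2}. For this to lie in L we would need 2p+2 = 2(p+k)+2, which forces k = 0. But k ≥ 1, so xy^2z ∉ L.
Contradiction. Therefore L is not regular.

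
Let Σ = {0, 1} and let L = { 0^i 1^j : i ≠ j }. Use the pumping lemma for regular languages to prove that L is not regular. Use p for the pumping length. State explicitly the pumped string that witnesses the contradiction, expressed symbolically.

0^{p+p!} 1^{p+p!}

Assume L is regular; let p be its pumping constant.
Choose w = 0^p 1^{p+p!}. Since p ≠ p+p!, w ∈ L; and |w| ≥ p.
Write w = xyz as guaranteed by the lemma, with |xy| ≤ p and y is nonempty.
Because |xy| ≤ p and w begins with p copies of 0, we have y = 0^k with 1 ≤ k ≤ p.
Since 1 ≤ k ≤ p, k divides p!; set t = 1 + p!/k. Then xy^t z has p + (p!/k)·k = p + p! copies of 0. Now the 0-count equals the 1-count, so i ≠ j fails. So xy^t z = 0^{p+p!} 1^{p+p!} ∉ L.
This contradicts the pumping lemma, so L is not regular.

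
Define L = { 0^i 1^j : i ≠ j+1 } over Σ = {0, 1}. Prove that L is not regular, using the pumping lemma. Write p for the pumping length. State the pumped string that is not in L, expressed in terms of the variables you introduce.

Suppose for contradiction that L is regular, and let p be the pumping length.
Choose w = 0^p 1^{p+p!-1}. Since p ≠ (p+p!-1)+1 = p+p!, w ∈ L; and |w| ≥ p.
The pumping lemma gives a decomposition w = xyz where |xy| ≤ p and |y| > 0.
Because |xy| ≤ p and w begins with p copies of 0, we have y = 0^k with 1 ≤ k ≤ p.
Since 1 ≤ k ≤ p, k divides p!; set t = 1 + p!/k. Then xy^t z has p + (p!/k)·k = p + p! copies of 0. Now the 0-count is p+p! and (1-count)+1 = (p+p!-1)+1 = p+p!, so i ≠ j+1 fails. So xy^t z = 0^{p+p!} 1^{p+p!-1} ∉ L.
This contradicts the pumping lemma, so L is not regular.

0^{p+p!} 1^{p+p!-1}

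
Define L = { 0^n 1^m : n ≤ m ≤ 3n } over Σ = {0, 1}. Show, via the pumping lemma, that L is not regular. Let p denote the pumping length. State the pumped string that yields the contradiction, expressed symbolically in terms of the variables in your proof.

Assume L is regular; let p be its pumping constant.
Take w = 0^p 1^p ∈ L (since p ≤ p ≤ 3p), with |w| = 2p ≥ p.
By the pumping lemma, w = xyz with |xy| ≤ p and y is nonempty.
Since the first p symbols of w are all 0's and |xy| ≤ p, y lies entirely in the leading 0-block: y = 0^k for some k with 1 ≤ k ≤ p.
Pump with i = 2: xy^2z = 0^{p+k} 1^p. Now n = p+k > p = m, so the condition n ≤ m fails. Thus xy^2z ∉ L.
Contradiction. Therefore L is not regular.

0^{p+k} 1^p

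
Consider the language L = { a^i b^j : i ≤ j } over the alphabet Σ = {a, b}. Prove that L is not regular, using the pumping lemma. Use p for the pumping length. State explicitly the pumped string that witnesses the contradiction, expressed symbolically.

a^{p+k} b^p

Assume L is regular. Let p be the pumping length given by the pumping lemma.
Choose w = a^p b^p ∈ L, with |w| = 2p ≥ p.
By the pumping lemma, w = xyz with |xy| ≤ p and |y| ≥ 1.
Because |xy| ≤ p and w begins with p copies of a, we have y = a^k with 1 ≤ k ≤ p.
Consider xy^2z = a^{p+k} b^p. Since k ≥ 1, the a-count p+k exceeds the b-count p, so i ≤ j fails; thus xy^2z ∉ L.
Contradiction. Therefore L is not regular.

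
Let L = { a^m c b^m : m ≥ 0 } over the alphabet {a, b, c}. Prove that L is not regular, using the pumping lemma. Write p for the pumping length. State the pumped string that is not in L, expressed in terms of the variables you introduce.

Assume L is regular; let p be its pumping constant.
Take w = a^p c b^p ∈ L with |w| = 2p+1 ≥ p.
By the pumping lemma, w = xyz with |xy| ≤ p and |y| ≥ 1.
The first p characters of w are a's, so xy (and hence y) consists only of a's. Write y = a^k, 1 ≤ k ≤ p.
Pump with i = 2: xy^2z = a^{p+k} c b^p, which would require p+k = p. But k ≥ 1, so xy^2z ∉ L.
This is a contradiction; hence L is not regular.

a^{p+k} c b^p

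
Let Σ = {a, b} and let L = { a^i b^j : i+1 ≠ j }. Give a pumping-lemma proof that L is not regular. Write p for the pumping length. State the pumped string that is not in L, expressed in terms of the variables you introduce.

a^{p+p!} b^{p+p!+1}

Assume L is regular; let p be its pumping constant.
Choose w = a^p b^{p+p!+1}. Since p ≠ (p+p!+1)-1 = p+p!, w ∈ L; and |w| ≥ p.
The pumping lemma gives a decomposition w = xyz where |xy| ≤ p and y is nonempty.
Because |xy| ≤ p and w begins with p copies of a, we have y = a^k with 1 ≤ k ≤ p.
Since 1 ≤ k ≤ p, k divides p!; set t = 1 + p!/k. Then xy^t z has p + (p!/k)·k = p + p! copies of a. Now the a-count is p+p! and (b-count)-1 = (p+p!+1)-1 = p+p!, so i+1 ≠ j fails. So xy^t z = a^{p+p!} b^{p+p!+1} ∉ L.
This is a contradiction; hence L is not regular.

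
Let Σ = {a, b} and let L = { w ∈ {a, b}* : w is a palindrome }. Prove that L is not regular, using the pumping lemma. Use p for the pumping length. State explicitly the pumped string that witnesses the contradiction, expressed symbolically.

Toward a contradiction, assume L is regular with pumping length p.
Take w = a^p b a^p, a palindrome of length 2p+1 ≥ p.
By the pumping lemma, w = xyz with |xy| ≤ p and y is nonempty.
Since the first p symbols of w are all a's and |xy| ≤ p, y lies entirely in the leading a-block: y = a^k for some k with 1 ≤ k ≤ p.
Pump with i = 2: xy^2z = a^{p+k} b a^p. Its reverse is a^p b a^{p+k}, which differs from xy^2z since k ≥ 1. So xy^2z is not a palindrome and xy^2z ∉ L.
This contradicts the pumping lemma, so L is not regular.

a^{p+k} b a^p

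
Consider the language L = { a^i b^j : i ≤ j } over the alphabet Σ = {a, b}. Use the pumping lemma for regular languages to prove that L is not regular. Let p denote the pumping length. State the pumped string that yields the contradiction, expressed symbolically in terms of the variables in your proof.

Assume L is regular. Let p be the pumping length given by the pumping lemma.
Choose w = a^p b^p ∈ L, with |w| = 2p ≥ p.
The pumping lemma gives a decomposition w = xyz where |xy| ≤ p and y is nonempty.
The first p characters of w are a's, so xy (and hence y) consists only of a's. Write y = a^k, 1 ≤ k ≤ p.
Consider xy^2z = a^{p+k} b^p. Since k ≥ 1, the a-count p+k exceeds the b-count p, so i ≤ j fails; thus xy^2z ∉ L.
Contradiction. Therefore L is not regular.

a^{p+k} b^p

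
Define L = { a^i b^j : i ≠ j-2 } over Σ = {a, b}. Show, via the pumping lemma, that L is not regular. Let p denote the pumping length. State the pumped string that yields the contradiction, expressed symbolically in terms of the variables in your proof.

a^{p+p!} b^{p+p!+2}

Suppose for contradiction that L is regular, and let p be the pumping length.
Choose w = a^p b^{p+p!+2}. Since p ≠ (p+p!+2)-2 = p+p!, w ∈ L; and |w| ≥ p.
By the pumping lemma, w = xyz with |xy| ≤ p and |y| > 0.
Since the first p symbols of w are all a's and |xy| ≤ p, y lies entirely in the leading a-block: y = a^k for some k with 1 ≤ k ≤ p.
Since 1 ≤ k ≤ p, k divides p!; set t = 1 + p!/k. Then xy^t z has p + (p!/k)·k = p + p! copies of a. Now the a-count is p+p! and (b-count)-2 = (p+p!+2)-2 = p+p!, so i ≠ j-2 fails. So xy^t z = a^{p+p!} b^{p+p!+2} ∉ L.
This is a contradiction; hence L is not regular.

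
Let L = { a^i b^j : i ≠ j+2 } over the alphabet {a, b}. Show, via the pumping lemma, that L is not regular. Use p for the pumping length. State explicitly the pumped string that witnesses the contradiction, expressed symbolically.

a^{p+p!} b^{p+p!-2}

Toward a contradiction, assume L is regular with pumping length p.
Choose w = a^p b^{p+p!-2}. Since p ≠ (p+p!-2)+2 = p+p!, w ∈ L; and |w| ≥ p.
Write w = xyz as guaranteed by the lemma, with |xy| ≤ p and y is nonempty.
Because |xy| ≤ p and w begins with p copies of a, we have y = a^k with 1 ≤ k ≤ p.
Since 1 ≤ k ≤ p, k divides p!; set t = 1 + p!/k. Then xy^t z has p + (p!/k)·k = p + p! copies of a. Now the a-count is p+p! and (b-count)+2 = (p+p!-2)+2 = p+p!, so i ≠ j+2 fails. So xy^t z = a^{p+p!} b^{p+p!-2} ∉ L.
This is a contradiction; hence L is not regular.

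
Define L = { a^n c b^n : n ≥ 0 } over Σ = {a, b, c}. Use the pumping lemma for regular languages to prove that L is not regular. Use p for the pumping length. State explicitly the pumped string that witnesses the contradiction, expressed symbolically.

Assume L is regular; let p be its pumping constant.
Take w = a^p c b^p ∈ L with |w| = 2p+1 ≥ p.
The pumping lemma gives a decomposition w = xyz where |xy| ≤ p and |y| > 0.
Because |xy| ≤ p and w begins with p copies of a, we have y = a^k with 1 ≤ k ≤ p.
Pump with i = 2: xy^2z = a^{p+k} c b^p, which would require p+k = p. But k ≥ 1, so xy^2z ∉ L.
Contradiction. Therefore L is not regular.

a^{p+k} c b^p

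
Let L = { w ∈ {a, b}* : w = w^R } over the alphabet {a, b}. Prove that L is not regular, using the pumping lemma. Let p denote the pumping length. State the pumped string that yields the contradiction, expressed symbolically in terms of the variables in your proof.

Assume L is regular. Let p be the pumping length given by the pumping lemma.
Take w = a^p b a^p, a palindrome of length 2p+1 ≥ p.
Write w = xyz as guaranteed by the lemma, with |xy| ≤ p and |y| > 0.
Since the first p symbols of w are all a's and |xy| ≤ p, y lies entirely in the leading a-block: y = a^k for some k with 1 ≤ k ≤ p.
Pump with i = 2: xy^2z = a^{p+k} b a^p. Its reverse is a^p b a^{p+k}, which differs from xy^2z since k ≥ 1. So xy^2z is not a palindrome and xy^2z ∉ L.
Contradiction. Therefore L is not regular.

a^{p+k} b a^p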